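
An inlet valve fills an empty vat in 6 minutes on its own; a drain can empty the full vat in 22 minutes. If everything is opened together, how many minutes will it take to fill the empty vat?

33/4 minutes

Net rate = 1/6 − 1/22 = (11 − 3)/66 = 8/66 = 4/33 per minute.
Filling time = 1 ÷ (4/33) = 33/4 minutes.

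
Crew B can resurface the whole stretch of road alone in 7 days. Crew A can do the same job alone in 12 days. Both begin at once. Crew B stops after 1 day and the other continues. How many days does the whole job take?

In the first 1 day the combined rate is 19/84, so 19/84 of the job is done, leaving 65/84.
After crew B leaves the rate is 1/12 per day; the remaining 65/84 takes 65/7 days.
Total = 1 + 65/7 = 72/7 days.

72/7 days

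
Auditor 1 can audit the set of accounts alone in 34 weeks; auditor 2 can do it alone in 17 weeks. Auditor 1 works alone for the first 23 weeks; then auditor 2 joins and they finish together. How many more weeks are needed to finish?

In 23 weeks auditor 1 does 23/34 of the job, leaving 11/34.
Auditor 1 and auditor 2 together work at 3/34 per week, so finishing takes 11/34 ÷ 3/34 = 11/3 weeks.

11/3 weeks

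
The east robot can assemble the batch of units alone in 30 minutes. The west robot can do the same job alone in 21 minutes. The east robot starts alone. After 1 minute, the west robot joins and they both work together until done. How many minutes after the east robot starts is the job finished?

In the first 1 minute the east robot alone does 1/30 of the job, leaving 29/30.
Once everyone is working, combined rate: 1/30 + 1/21 = (7 + 10)/210 = 17/210 per minute.
Remaining 29/30 at 17/210 per minute takes 203/17 minutes.
Total from the start = 1 + 203/17 = 220/17 minutes.

220/17 minutes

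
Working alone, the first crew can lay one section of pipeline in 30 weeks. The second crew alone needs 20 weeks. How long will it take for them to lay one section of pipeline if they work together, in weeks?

12 weeks

With two workers the combined time is the product over the sum: 30·20/(30+20) = 600/50 = 12 weeks.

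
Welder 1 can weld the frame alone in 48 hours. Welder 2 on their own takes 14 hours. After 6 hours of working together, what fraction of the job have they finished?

Combined rate: 1/48 + 1/14 = (7 + 24)/336 = 31/336 per hour.
In 6 hours they complete 6·31/336 = 31/56 of the job.

31/56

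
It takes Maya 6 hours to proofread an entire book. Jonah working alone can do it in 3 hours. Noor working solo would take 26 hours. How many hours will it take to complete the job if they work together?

13/7 hours

Combined rate: 1/6 + 1/3 + 1/26 = (13 + 26 + 3)/78 = 42/78 = 7/13 per hour.
Time = 1 ÷ (7/13) = 13/7 hours.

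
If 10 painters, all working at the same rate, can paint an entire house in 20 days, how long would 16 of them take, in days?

Total work is 10·20 = 200 painter-days.
With 16 painters: 200/16 = 25/2 days.

25/2 days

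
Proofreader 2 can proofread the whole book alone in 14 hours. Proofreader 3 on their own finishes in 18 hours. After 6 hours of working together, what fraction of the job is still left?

Combined rate: 1/14 + 1/18 = (9 + 7)/126 = 16/126 = 8/63 per hour.
In 6 hours they complete 6·8/63 = 16/21 of the job.
So 5/21 remains.

5/21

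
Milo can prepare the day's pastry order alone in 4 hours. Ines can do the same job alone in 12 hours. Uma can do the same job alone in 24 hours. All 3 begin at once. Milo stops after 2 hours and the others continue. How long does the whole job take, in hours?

4 hours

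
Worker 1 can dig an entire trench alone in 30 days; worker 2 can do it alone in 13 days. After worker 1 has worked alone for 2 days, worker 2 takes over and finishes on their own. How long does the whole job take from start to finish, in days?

212/15 days

In 2 days worker 1 does 2/30 = 1/15 of the job, leaving 14/15.
Worker 2 works at 1/13 per day, so finishing takes 14/15 ÷ 1/13 = 182/15 days.
Total time = 2 + 182/15 = 212/15 days.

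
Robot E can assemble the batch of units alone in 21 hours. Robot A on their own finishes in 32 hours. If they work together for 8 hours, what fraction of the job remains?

Combined rate: 1/21 + 1/32 = (32 + 21)/672 = 53/672 per hour.
In 8 hours they complete 8·53/672 = 53/84 of the job.
So 31/84 remains.

31/84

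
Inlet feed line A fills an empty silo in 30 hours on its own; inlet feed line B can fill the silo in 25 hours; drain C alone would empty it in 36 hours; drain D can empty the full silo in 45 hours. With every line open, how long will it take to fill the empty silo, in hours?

300/7 hours

Net rate = 1/30 + 1/25 − 1/36 − 1/45 = (30 + 36 − 25 − 20)/900 = 21/900 = 7/300 per hour.
Filling time = 1 ÷ (7/300) = 300/7 hours.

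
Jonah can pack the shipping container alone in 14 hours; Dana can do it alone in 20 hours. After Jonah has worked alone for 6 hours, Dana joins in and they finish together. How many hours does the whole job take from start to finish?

182/17 hours

In 6 hours Jonah does 6/14 = 3/7 of the job, leaving 4/7.
Jonah and Dana together work at 17/140 per hour, so finishing takes 4/7 ÷ 17/140 = 80/17 hours.
Total time = 6 + 80/17 = 182/17 hours.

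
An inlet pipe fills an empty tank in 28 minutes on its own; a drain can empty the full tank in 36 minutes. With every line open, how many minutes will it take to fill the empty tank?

Net rate = 1/28 − 1/36 = (9 − 7)/252 = 2/252 = 1/126 per minute.
Filling time = 1 ÷ (1/126) = 126 minutes.

126 minutes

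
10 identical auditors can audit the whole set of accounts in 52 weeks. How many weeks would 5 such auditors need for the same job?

104 weeks

Total work is 10·52 = 520 auditor-weeks.
With 5 auditors: 520/5 = 104 weeks.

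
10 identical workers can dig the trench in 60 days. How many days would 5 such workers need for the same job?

120 days

Total work is 10·60 = 600 worker-days.
With 5 workers: 600/5 = 120 days.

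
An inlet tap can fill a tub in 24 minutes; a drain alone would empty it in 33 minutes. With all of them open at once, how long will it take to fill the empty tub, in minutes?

88 minutes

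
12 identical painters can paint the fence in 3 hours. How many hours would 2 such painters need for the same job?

18 hours

Total work is 12·3 = 36 painter-hours.
With 2 painters: 36/2 = 18 hours.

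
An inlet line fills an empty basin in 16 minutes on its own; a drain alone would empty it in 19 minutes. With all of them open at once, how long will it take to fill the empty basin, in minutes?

Net rate = 1/16 − 1/19 = (19 − 16)/304 = 3/304 per minute.
Filling time = 1 ÷ (3/304) = 304/3 minutes.

304/3 minutes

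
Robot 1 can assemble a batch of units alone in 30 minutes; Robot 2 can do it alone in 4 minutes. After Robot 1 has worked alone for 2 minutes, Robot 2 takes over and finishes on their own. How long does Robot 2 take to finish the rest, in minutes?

In 2 minutes Robot 1 does 2/30 = 1/15 of the job, leaving 14/15.
Robot 2 works at 1/4 per minute, so finishing takes 14/15 ÷ 1/4 = 56/15 minutes.

56/15 minutes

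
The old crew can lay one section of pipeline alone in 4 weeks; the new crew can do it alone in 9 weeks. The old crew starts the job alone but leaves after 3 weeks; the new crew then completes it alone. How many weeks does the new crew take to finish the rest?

9/4 weeks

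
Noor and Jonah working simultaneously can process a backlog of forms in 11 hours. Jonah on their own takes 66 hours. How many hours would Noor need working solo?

Combined rate is 1/11 per hour.
Known contribution: 1/66 per hour.
So Noor's rate is 1/11 − 1/66 = 5/66, meaning 66/5 hours alone.

66/5 hours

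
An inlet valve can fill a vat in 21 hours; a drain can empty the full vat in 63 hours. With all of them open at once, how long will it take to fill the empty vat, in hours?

63/2 hours

Net rate = 1/21 − 1/63 = (3 − 1)/63 = 2/63 per hour.
Filling time = 1 ÷ (2/63) = 63/2 hours.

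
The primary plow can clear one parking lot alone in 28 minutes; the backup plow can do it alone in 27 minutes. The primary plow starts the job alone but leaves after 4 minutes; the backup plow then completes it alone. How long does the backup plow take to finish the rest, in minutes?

In 4 minutes the primary plow does 4/28 = 1/7 of the job, leaving 6/7.
The backup plow works at 1/27 per minute, so finishing takes 6/7 ÷ 1/27 = 162/7 minutes.

162/7 minutes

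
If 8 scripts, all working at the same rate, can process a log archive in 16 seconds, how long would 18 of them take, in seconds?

Total work is 8·16 = 128 script-seconds.
With 18 scripts: 128/18 = 64/9 seconds.

64/9 seconds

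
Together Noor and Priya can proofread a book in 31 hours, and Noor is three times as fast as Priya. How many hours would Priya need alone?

124 hours

Let Priya's rate be r; then Noor's rate is 3r, so together (3 + 1)r = 4r = 1/31.
Thus r = 1/124 per hour.
Priya alone: 124 hours; Noor alone: 124/3 hours.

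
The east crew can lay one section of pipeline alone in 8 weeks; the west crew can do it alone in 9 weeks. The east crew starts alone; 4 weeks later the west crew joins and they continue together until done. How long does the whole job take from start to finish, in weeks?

In 4 weeks the east crew does 4/8 = 1/2 of the job, leaving 1/2.
The east crew and the west crew together work at 17/72 per week, so finishing takes 1/2 ÷ 17/72 = 36/17 weeks.
Total time = 4 + 36/17 = 104/17 weeks.

104/17 weeks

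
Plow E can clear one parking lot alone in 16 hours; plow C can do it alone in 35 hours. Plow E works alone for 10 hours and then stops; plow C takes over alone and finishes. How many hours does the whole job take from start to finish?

185/8 hours

In 10 hours plow E does 10/16 = 5/8 of the job, leaving 3/8.
Plow C works at 1/35 per hour, so finishing takes 3/8 ÷ 1/35 = 105/8 hours.
Total time = 10 + 105/8 = 185/8 hours.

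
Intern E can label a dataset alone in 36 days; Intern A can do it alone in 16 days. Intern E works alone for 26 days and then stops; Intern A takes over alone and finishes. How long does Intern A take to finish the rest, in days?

40/9 days

In 26 days Intern E does 26/36 = 13/18 of the job, leaving 5/18.
Intern A works at 1/16 per day, so finishing takes 5/18 ÷ 1/16 = 40/9 days.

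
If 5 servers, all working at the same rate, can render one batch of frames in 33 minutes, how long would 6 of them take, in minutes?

Total work is 5·33 = 165 server-minutes.
With 6 servers: 165/6 = 55/2 minutes.

55/2 minutes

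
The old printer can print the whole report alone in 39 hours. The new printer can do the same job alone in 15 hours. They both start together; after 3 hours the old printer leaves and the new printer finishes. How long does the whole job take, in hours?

180/13 hours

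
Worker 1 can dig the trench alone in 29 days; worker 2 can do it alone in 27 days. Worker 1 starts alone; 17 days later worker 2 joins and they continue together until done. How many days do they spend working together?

In 17 days worker 1 does 17/29 of the job, leaving 12/29.
Worker 1 and worker 2 together work at 56/783 per day, so finishing takes 12/29 ÷ 56/783 = 81/14 days.

81/14 days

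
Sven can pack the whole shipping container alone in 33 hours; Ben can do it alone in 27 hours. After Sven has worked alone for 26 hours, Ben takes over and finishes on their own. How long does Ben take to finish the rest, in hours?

63/11 hours

In 26 hours Sven does 26/33 of the job, leaving 7/33.
Ben works at 1/27 per hour, so finishing takes 7/33 ÷ 1/27 = 63/11 hours.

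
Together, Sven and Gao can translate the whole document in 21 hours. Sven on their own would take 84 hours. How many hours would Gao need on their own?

Combined rate is 1/21 per hour.
Known contribution: 1/84 per hour.
So Gao's rate is 1/21 − 1/84 = 1/28, meaning 28 hours alone.

28 hours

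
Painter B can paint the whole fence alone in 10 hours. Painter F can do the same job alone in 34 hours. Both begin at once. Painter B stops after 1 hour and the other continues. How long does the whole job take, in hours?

In the first 1 hour the combined rate is 11/85, so 11/85 of the job is done, leaving 74/85.
After painter B leaves the rate is 1/34 per hour; the remaining 74/85 takes 148/5 hours.
Total = 1 + 148/5 = 153/5 hours.

153/5 hours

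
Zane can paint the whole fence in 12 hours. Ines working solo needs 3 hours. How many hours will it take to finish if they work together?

Combined rate: 1/12 + 1/3 = (1 + 4)/12 = 5/12 per hour.
Time = 1 ÷ (5/12) = 12/5 hours.

12/5 hours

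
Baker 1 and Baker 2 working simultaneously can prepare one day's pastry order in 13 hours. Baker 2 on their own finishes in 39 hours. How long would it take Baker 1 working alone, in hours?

39/2 hours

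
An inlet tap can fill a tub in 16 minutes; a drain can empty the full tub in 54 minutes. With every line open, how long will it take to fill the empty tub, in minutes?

432/19 minutes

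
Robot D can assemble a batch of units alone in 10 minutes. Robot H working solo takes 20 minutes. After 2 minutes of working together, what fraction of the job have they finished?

3/10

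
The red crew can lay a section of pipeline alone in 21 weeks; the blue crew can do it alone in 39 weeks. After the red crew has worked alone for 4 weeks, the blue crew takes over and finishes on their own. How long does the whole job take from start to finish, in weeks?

249/7 weeks

In 4 weeks the red crew does 4/21 of the job, leaving 17/21.
The blue crew works at 1/39 per week, so finishing takes 17/21 ÷ 1/39 = 221/7 weeks.
Total time = 4 + 221/7 = 249/7 weeks.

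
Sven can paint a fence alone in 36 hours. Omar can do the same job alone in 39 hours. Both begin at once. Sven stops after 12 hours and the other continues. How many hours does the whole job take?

In the first 12 hours the combined rate is 25/468, so 25/39 of the job is done, leaving 14/39.
After Sven leaves the rate is 1/39 per hour; the remaining 14/39 takes 14 hours.
Total = 12 + 14 = 26 hours.

26 hours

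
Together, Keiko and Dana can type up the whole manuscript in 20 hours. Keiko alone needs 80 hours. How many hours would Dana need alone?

Combined rate is 1/20 per hour.
Known contribution: 1/80 per hour.
So Dana's rate is 1/20 − 1/80 = 3/80, meaning 80/3 hours alone.

80/3 hours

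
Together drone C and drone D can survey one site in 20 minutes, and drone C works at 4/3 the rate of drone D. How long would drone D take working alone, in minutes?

140/3 minutes

Let drone D's rate be r; then drone C's rate is (4/3)r, so together (4/3 + 1)r = (7/3)r = 1/20.
Thus r = 3/140 per minute.
Drone D alone: 140/3 minutes; drone C alone: 35 minutes.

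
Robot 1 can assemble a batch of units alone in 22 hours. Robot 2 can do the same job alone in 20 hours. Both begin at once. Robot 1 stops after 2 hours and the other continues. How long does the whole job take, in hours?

200/11 hours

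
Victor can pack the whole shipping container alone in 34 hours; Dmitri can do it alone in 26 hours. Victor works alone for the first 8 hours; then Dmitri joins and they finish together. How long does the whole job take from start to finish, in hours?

289/15 hours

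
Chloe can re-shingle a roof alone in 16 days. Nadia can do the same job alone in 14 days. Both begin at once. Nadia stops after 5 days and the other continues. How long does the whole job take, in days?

72/7 days

In the first 5 days the combined rate is 15/112, so 75/112 of the job is done, leaving 37/112.
After Nadia leaves the rate is 1/16 per day; the remaining 37/112 takes 37/7 days.
Total = 5 + 37/7 = 72/7 days.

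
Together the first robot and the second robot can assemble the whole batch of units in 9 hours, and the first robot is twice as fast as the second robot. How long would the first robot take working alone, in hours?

27/2 hours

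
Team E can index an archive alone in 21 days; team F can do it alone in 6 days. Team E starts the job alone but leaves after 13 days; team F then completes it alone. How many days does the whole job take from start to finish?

In 13 days team E does 13/21 of the job, leaving 8/21.
Team F works at 1/6 per day, so finishing takes 8/21 ÷ 1/6 = 16/7 days.
Total time = 13 + 16/7 = 107/7 days.

107/7 days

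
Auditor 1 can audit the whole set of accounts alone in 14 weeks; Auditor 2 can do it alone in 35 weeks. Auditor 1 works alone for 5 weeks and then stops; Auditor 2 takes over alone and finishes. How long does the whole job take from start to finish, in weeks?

55/2 weeks

In 5 weeks Auditor 1 does 5/14 of the job, leaving 9/14.
Auditor 2 works at 1/35 per week, so finishing takes 9/14 ÷ 1/35 = 45/2 weeks.
Total time = 5 + 45/2 = 55/2 weeks.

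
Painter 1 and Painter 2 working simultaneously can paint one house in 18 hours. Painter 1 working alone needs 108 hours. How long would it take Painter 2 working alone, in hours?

Combined rate is 1/18 per hour.
Known contribution: 1/108 per hour.
So Painter 2's rate is 1/18 − 1/108 = 5/108, meaning 108/5 hours alone.

108/5 hours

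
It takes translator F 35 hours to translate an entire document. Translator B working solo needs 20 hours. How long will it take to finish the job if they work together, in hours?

140/11 hours

Combined rate: 1/35 + 1/20 = (4 + 7)/140 = 11/140 per hour.
Time = 1 ÷ (11/140) = 140/11 hours.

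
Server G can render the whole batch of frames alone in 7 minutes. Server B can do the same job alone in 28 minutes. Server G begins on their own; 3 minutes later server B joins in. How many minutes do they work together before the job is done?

16/5 minutes

In the first 3 minutes server G alone does 3/7 of the job, leaving 4/7.
Once everyone is working, combined rate: 1/7 + 1/28 = (4 + 1)/28 = 5/28 per minute.
Remaining 4/7 at 5/28 per minute takes 16/5 minutes.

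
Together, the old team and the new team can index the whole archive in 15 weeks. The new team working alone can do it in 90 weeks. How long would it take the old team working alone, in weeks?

Combined rate is 1/15 per week.
Known contribution: 1/90 per week.
So the old team's rate is 1/15 − 1/90 = 1/18, meaning 18 weeks alone.

18 weeks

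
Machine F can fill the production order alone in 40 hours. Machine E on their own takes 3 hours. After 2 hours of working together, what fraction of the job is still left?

17/60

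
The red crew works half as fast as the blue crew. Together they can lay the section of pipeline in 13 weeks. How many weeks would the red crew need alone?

39 weeks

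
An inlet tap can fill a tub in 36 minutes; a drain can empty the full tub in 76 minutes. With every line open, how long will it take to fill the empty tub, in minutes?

342/5 minutes

Net rate = 1/36 − 1/76 = (19 − 9)/684 = 10/684 = 5/342 per minute.
Filling time = 1 ÷ (5/342) = 342/5 minutes.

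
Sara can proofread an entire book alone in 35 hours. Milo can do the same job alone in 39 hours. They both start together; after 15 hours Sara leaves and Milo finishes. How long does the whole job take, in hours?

156/7 hours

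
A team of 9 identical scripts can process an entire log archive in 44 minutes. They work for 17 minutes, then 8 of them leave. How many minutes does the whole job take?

One script does 1/396 of the job per minute.
After 17 minutes with 9 scripts, 17/44 is done (27/44 left).
With 1 script the rate is 1/396, so the rest takes 27/44 ÷ 1/396 = 243 minutes.
Total = 17 + 243 = 260 minutes.

260 minutes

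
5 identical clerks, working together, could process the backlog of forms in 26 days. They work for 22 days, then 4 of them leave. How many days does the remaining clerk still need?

20 days

One clerk does 1/130 of the job per day.
After 22 days with 5 clerks, 11/13 is done (2/13 left).
With 1 clerk the rate is 1/130, so the rest takes 2/13 ÷ 1/130 = 20 days.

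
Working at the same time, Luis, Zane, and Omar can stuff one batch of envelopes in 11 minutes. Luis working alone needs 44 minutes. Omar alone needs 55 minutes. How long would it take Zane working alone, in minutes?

Combined rate is 1/11 per minute.
Known contribution: 1/44 + 1/55 = (5 + 4)/220 = 9/220 per minute.
So Zane's rate is 1/11 − 9/220 = 1/20, meaning 20 minutes alone.

20 minutes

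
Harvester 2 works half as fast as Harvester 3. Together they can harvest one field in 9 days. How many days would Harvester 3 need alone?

27/2 days

Let Harvester 3's rate be r; then Harvester 2's rate is (1/2)r, so together (1/2 + 1)r = (3/2)r = 1/9.
Thus r = 2/27 per day.
Harvester 3 alone: 27/2 days; Harvester 2 alone: 27 days.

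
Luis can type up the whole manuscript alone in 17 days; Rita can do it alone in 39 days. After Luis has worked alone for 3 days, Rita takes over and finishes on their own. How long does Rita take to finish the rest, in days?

546/17 days

In 3 days Luis does 3/17 of the job, leaving 14/17.
Rita works at 1/39 per day, so finishing takes 14/17 ÷ 1/39 = 546/17 days.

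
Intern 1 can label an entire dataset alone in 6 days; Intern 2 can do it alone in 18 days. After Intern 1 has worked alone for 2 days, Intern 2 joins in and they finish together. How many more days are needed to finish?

3 days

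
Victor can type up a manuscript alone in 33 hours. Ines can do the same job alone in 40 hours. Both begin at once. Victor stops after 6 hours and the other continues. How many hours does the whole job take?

In the first 6 hours the combined rate is 73/1320, so 73/220 of the job is done, leaving 147/220.
After Victor leaves the rate is 1/40 per hour; the remaining 147/220 takes 294/11 hours.
Total = 6 + 294/11 = 360/11 hours.

360/11 hours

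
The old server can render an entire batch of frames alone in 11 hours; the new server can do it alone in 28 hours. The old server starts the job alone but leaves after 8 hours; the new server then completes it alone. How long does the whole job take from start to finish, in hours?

In 8 hours the old server does 8/11 of the job, leaving 3/11.
The new server works at 1/28 per hour, so finishing takes 3/11 ÷ 1/28 = 84/11 hours.
Total time = 8 + 84/11 = 172/11 hours.

172/11 hours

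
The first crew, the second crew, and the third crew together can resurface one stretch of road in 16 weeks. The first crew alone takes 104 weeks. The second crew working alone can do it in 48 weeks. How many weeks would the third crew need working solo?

156/5 weeks

Combined rate is 1/16 per week.
Known contribution: 1/104 + 1/48 = (6 + 13)/624 = 19/624 per week.
So the third crew's rate is 1/16 − 19/624 = 5/156, meaning 156/5 weeks alone.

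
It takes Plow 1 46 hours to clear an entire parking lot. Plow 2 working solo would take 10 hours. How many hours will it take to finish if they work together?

Combined rate: 1/46 + 1/10 = (5 + 23)/230 = 28/230 = 14/115 per hour.
Time = 1 ÷ (14/115) = 115/14 hours.

115/14 hours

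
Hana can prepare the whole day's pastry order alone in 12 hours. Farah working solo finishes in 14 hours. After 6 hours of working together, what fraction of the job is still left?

1/14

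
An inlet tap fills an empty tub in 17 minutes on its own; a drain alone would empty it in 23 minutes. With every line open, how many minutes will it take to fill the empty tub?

391/6 minutes

Net rate = 1/17 − 1/23 = (23 − 17)/391 = 6/391 per minute.
Filling time = 1 ÷ (6/391) = 391/6 minutes.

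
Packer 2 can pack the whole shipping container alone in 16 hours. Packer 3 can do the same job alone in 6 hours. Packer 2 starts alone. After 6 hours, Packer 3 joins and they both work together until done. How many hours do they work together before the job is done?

30/11 hours

In the first 6 hours Packer 2 alone does 6/16 = 3/8 of the job, leaving 5/8.
Once everyone is working, combined rate: 1/16 + 1/6 = (3 + 8)/48 = 11/48 per hour.
Remaining 5/8 at 11/48 per hour takes 30/11 hours.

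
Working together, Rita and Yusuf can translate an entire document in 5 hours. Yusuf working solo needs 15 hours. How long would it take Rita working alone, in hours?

15/2 hours

Combined rate is 1/5 per hour.
Known contribution: 1/15 per hour.
So Rita's rate is 1/5 − 1/15 = 2/15, meaning 15/2 hours alone.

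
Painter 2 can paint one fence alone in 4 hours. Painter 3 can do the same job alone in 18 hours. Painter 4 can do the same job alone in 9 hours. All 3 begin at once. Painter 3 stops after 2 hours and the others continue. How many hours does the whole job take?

In the first 2 hours the combined rate is 5/12, so 5/6 of the job is done, leaving 1/6.
After Painter 3 leaves the rate is 13/36 per hour; the remaining 1/6 takes 6/13 hours.
Total = 2 + 6/13 = 32/13 hours.

32/13 hours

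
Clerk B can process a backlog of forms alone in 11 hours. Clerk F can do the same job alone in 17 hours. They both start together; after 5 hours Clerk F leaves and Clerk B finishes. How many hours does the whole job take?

In the first 5 hours the combined rate is 28/187, so 140/187 of the job is done, leaving 47/187.
After Clerk F leaves the rate is 1/11 per hour; the remaining 47/187 takes 47/17 hours.
Total = 5 + 47/17 = 132/17 hours.

132/17 hours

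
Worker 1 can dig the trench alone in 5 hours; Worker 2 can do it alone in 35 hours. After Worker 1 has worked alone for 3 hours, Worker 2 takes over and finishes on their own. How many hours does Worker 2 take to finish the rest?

In 3 hours Worker 1 does 3/5 of the job, leaving 2/5.
Worker 2 works at 1/35 per hour, so finishing takes 2/5 ÷ 1/35 = 14 hours.

14 hours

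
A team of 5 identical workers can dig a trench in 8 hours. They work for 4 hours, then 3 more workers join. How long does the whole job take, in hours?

One worker does 1/40 of the job per hour.
After 4 hours with 5 workers, 1/2 is done (1/2 left).
With 8 workers the rate is 8/40 = 1/5, so the rest takes 1/2 ÷ 1/5 = 5/2 hours.
Total = 4 + 5/2 = 13/2 hours.

13/2 hours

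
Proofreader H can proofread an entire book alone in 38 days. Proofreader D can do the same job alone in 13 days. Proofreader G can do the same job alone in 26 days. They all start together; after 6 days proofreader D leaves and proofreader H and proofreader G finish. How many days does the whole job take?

In the first 6 days the combined rate is 35/247, so 210/247 of the job is done, leaving 37/247.
After proofreader D leaves the rate is 16/247 per day; the remaining 37/247 takes 37/16 days.
Total = 6 + 37/16 = 133/16 days.

133/16 days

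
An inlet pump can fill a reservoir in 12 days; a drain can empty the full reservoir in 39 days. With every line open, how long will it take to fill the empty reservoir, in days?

52/3 days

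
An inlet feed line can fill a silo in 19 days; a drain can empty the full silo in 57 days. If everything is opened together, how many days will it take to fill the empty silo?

Net rate = 1/19 − 1/57 = (3 − 1)/57 = 2/57 per day.
Filling time = 1 ÷ (2/57) = 57/2 days.

57/2 days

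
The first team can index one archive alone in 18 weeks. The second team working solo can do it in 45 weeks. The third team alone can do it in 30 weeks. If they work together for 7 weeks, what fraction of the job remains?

2/9

Combined rate: 1/18 + 1/45 + 1/30 = (5 + 2 + 3)/90 = 10/90 = 1/9 per week.
In 7 weeks they complete 7·1/9 = 7/9 of the job.
So 2/9 remains.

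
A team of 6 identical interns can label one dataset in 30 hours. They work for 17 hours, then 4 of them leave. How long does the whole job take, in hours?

One intern does 1/180 of the job per hour.
After 17 hours with 6 interns, 17/30 is done (13/30 left).
With 2 interns the rate is 2/180 = 1/90, so the rest takes 13/30 ÷ 1/90 = 39 hours.
Total = 17 + 39 = 56 hours.

56 hours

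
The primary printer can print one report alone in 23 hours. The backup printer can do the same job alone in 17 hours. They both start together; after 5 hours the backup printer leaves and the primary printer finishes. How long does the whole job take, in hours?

In the first 5 hours the combined rate is 40/391, so 200/391 of the job is done, leaving 191/391.
After the backup printer leaves the rate is 1/23 per hour; the remaining 191/391 takes 191/17 hours.
Total = 5 + 191/17 = 276/17 hours.

276/17 hours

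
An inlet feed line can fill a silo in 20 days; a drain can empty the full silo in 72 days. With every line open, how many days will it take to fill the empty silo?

Net rate = 1/20 − 1/72 = (18 − 5)/360 = 13/360 per day.
Filling time = 1 ÷ (13/360) = 360/13 days.

360/13 days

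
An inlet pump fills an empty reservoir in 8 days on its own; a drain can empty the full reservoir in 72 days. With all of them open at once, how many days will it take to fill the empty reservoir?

9 days

Net rate = 1/8 − 1/72 = (9 − 1)/72 = 8/72 = 1/9 per day.
Filling time = 1 ÷ (1/9) = 9 days.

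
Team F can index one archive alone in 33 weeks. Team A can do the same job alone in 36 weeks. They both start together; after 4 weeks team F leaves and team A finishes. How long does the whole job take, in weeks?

348/11 weeks

In the first 4 weeks the combined rate is 23/396, so 23/99 of the job is done, leaving 76/99.
After team F leaves the rate is 1/36 per week; the remaining 76/99 takes 304/11 weeks.
Total = 4 + 304/11 = 348/11 weeks.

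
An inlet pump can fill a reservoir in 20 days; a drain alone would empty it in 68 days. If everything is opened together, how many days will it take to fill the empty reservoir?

Net rate = 1/20 − 1/68 = (17 − 5)/340 = 12/340 = 3/85 per day.
Filling time = 1 ÷ (3/85) = 85/3 days.

85/3 days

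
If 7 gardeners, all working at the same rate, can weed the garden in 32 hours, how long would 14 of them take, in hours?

16 hours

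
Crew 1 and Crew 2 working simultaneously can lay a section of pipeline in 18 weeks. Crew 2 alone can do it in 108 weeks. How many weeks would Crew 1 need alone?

108/5 weeks

Combined rate is 1/18 per week.
Known contribution: 1/108 per week.
So Crew 1's rate is 1/18 − 1/108 = 5/108, meaning 108/5 weeks alone.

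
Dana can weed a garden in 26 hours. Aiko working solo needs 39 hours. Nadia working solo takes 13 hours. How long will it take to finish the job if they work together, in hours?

78/11 hours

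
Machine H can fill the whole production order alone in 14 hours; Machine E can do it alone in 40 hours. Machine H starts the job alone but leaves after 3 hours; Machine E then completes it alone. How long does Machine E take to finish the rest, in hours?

220/7 hours

In 3 hours Machine H does 3/14 of the job, leaving 11/14.
Machine E works at 1/40 per hour, so finishing takes 11/14 ÷ 1/40 = 220/7 hours.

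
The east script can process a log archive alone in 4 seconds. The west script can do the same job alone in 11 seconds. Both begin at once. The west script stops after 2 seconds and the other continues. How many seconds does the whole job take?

36/11 seconds

In the first 2 seconds the combined rate is 15/44, so 15/22 of the job is done, leaving 7/22.
After the west script leaves the rate is 1/4 per second; the remaining 7/22 takes 14/11 seconds.
Total = 2 + 14/11 = 36/11 seconds.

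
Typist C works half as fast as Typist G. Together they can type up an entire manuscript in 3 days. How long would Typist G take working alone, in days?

9/2 days

Let Typist G's rate be r; then Typist C's rate is (1/2)r, so together (1/2 + 1)r = (3/2)r = 1/3.
Thus r = 2/9 per day.
Typist G alone: 9/2 days; Typist C alone: 9 days.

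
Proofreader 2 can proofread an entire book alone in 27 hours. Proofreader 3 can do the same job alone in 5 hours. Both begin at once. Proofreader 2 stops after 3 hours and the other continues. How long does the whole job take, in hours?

In the first 3 hours the combined rate is 32/135, so 32/45 of the job is done, leaving 13/45.
After proofreader 2 leaves the rate is 1/5 per hour; the remaining 13/45 takes 13/9 hours.
Total = 3 + 13/9 = 40/9 hours.

40/9 hours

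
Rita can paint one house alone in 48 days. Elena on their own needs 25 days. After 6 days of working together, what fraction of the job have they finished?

73/200

Combined rate: 1/48 + 1/25 = (25 + 48)/1200 = 73/1200 per day.
In 6 days they complete 6·73/1200 = 73/200 of the job.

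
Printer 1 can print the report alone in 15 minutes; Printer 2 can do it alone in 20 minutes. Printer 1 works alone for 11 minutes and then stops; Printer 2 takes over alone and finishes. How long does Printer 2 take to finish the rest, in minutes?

16/3 minutes

In 11 minutes Printer 1 does 11/15 of the job, leaving 4/15.
Printer 2 works at 1/20 per minute, so finishing takes 4/15 ÷ 1/20 = 16/3 minutes.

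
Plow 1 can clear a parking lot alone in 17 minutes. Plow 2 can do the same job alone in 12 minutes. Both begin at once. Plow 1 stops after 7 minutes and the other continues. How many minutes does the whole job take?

120/17 minutes

In the first 7 minutes the combined rate is 29/204, so 203/204 of the job is done, leaving 1/204.
After plow 1 leaves the rate is 1/12 per minute; the remaining 1/204 takes 1/17 minutes.
Total = 7 + 1/17 = 120/17 minutes.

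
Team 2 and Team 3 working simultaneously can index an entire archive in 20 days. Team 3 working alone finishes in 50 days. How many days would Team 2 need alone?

Combined rate is 1/20 per day.
Known contribution: 1/50 per day.
So Team 2's rate is 1/20 − 1/50 = 3/100, meaning 100/3 days alone.

100/3 days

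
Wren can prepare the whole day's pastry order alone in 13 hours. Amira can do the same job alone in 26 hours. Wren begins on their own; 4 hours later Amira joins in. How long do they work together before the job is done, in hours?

6 hours

In the first 4 hours Wren alone does 4/13 of the job, leaving 9/13.
Once everyone is working, combined rate: 1/13 + 1/26 = (2 + 1)/26 = 3/26 per hour.
Remaining 9/13 at 3/26 per hour takes 6 hours.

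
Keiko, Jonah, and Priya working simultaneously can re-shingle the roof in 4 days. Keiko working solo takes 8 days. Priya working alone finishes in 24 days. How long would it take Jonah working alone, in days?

12 days

Combined rate is 1/4 per day.
Known contribution: 1/8 + 1/24 = (3 + 1)/24 = 4/24 = 1/6 per day.
So Jonah's rate is 1/4 − 1/6 = 1/12, meaning 12 days alone.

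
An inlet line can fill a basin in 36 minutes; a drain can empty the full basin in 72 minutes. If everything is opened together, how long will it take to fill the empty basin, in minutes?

72 minutes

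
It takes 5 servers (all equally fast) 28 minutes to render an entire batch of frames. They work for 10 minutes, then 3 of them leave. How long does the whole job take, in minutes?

One server does 1/140 of the job per minute.
After 10 minutes with 5 servers, 5/14 is done (9/14 left).
With 2 servers the rate is 2/140 = 1/70, so the rest takes 9/14 ÷ 1/70 = 45 minutes.
Total = 10 + 45 = 55 minutes.

55 minutes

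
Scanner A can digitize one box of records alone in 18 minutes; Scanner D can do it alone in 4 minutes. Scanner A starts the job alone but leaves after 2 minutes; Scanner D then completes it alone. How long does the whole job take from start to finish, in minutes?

In 2 minutes Scanner A does 2/18 = 1/9 of the job, leaving 8/9.
Scanner D works at 1/4 per minute, so finishing takes 8/9 ÷ 1/4 = 32/9 minutes.
Total time = 2 + 32/9 = 50/9 minutes.

50/9 minutes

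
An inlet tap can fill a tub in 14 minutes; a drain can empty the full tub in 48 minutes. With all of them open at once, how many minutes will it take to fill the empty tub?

336/17 minutes

Net rate = 1/14 − 1/48 = (24 − 7)/336 = 17/336 per minute.
Filling time = 1 ÷ (17/336) = 336/17 minutes.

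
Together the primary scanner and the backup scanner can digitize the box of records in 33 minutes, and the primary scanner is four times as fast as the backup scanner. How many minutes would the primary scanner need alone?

165/4 minutes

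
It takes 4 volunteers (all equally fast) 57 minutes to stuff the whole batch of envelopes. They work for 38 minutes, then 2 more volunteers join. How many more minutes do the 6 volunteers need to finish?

38/3 minutes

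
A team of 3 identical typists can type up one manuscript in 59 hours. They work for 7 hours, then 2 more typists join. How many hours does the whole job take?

One typist does 1/177 of the job per hour.
After 7 hours with 3 typists, 7/59 is done (52/59 left).
With 5 typists the rate is 5/177, so the rest takes 52/59 ÷ 5/177 = 156/5 hours.
Total = 7 + 156/5 = 191/5 hours.

191/5 hours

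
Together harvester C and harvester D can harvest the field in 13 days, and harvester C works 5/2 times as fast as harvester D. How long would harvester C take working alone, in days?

Let harvester D's rate be r; then harvester C's rate is (5/2)r, so together (5/2 + 1)r = (7/2)r = 1/13.
Thus r = 2/91 per day.
Harvester D alone: 91/2 days; harvester C alone: 91/5 days.

91/5 days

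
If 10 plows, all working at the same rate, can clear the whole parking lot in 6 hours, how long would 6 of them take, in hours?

Total work is 10·6 = 60 plow-hours.
With 6 plows: 60/6 = 10 hours.

10 hours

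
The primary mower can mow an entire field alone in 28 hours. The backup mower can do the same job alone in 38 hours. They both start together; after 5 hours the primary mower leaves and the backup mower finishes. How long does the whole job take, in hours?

437/14 hours

In the first 5 hours the combined rate is 33/532, so 165/532 of the job is done, leaving 367/532.
After the primary mower leaves the rate is 1/38 per hour; the remaining 367/532 takes 367/14 hours.
Total = 5 + 367/14 = 437/14 hours.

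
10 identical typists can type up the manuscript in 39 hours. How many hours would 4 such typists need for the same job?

Total work is 10·39 = 390 typist-hours.
With 4 typists: 390/4 = 195/2 hours.

195/2 hours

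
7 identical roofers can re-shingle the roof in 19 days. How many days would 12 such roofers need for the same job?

133/12 days

Total work is 7·19 = 133 roofer-days.
With 12 roofers: 133/12 days.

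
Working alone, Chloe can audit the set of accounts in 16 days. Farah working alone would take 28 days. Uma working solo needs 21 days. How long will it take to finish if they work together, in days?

48/7 days

Combined rate: 1/16 + 1/28 + 1/21 = (21 + 12 + 16)/336 = 49/336 = 7/48 per day.
Time = 1 ÷ (7/48) = 48/7 days.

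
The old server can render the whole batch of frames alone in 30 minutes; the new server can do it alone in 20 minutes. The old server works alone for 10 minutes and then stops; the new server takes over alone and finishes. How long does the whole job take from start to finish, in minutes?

70/3 minutes

In 10 minutes the old server does 10/30 = 1/3 of the job, leaving 2/3.
The new server works at 1/20 per minute, so finishing takes 2/3 ÷ 1/20 = 40/3 minutes.
Total time = 10 + 40/3 = 70/3 minutes.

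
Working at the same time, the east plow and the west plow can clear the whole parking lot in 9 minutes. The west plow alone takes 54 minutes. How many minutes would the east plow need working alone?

Combined rate is 1/9 per minute.
Known contribution: 1/54 per minute.
So the east plow's rate is 1/9 − 1/54 = 5/54, meaning 54/5 minutes alone.

54/5 minutes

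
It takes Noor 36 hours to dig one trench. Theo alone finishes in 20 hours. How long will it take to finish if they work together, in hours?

Combined rate: 1/36 + 1/20 = (5 + 9)/180 = 14/180 = 7/90 per hour.
Time = 1 ÷ (7/90) = 90/7 hours.

90/7 hours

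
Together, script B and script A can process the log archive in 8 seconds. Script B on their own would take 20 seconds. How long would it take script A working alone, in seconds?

40/3 seconds

Combined rate is 1/8 per second.
Known contribution: 1/20 per second.
So script A's rate is 1/8 − 1/20 = 3/40, meaning 40/3 seconds alone.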